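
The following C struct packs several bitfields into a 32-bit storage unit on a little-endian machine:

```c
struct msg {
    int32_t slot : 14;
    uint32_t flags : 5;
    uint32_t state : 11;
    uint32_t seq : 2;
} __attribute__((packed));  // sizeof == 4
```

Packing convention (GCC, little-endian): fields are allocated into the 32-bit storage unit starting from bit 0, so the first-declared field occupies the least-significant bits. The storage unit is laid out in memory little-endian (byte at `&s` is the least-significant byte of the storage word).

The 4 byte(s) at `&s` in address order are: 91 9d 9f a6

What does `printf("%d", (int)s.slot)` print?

7569

[0]=0x91 [1]=0x9d [2]=0x9f [3]=0xa6 (little-endian) → word 0xa69f9d91
slot:14 @ bit 0 → (0xa69f9d91>>0)&0x3fff = 0x1d91  ←
flags:5 @ bit 14 → (0xa69f9d91>>14)&0x1f = 0x1e
state:11 @ bit 19 → (0xa69f9d91>>19)&0x7ff = 0x4d3
seq:2 @ bit 30 → (0xa69f9d91>>30)&0x3 = 0x2
slot signed 14b, MSB=0: value = 7569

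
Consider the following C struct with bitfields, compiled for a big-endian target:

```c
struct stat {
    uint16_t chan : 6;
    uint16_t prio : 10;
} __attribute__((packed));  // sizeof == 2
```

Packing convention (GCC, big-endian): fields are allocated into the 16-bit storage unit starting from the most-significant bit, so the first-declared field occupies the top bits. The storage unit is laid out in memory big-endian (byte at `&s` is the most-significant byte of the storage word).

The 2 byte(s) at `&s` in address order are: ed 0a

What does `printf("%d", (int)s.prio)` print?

[0]=0xed [1]=0x0a (big-endian) → word 0xed0a
chan:6 @ bit 10 → (0xed0a>>10)&0x3f = 0x3b
prio:10 @ bit 0 → (0xed0a>>0)&0x3ff = 0x10a  ←

266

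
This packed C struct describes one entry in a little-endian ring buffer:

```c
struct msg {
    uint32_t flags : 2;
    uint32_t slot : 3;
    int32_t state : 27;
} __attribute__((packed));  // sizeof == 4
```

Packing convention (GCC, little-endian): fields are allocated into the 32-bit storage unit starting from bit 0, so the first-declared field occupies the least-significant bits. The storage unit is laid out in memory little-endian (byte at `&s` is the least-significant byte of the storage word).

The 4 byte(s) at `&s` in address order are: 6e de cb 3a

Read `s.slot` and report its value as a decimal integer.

3

[0]=0x6e [1]=0xde [2]=0xcb [3]=0x3a (little-endian) → word 0x3acbde6e
flags [0+:2] = (word>>0) & 0x3 = 2
slot [2+:3] = (word>>2) & 0x7 = 3  ←
state [5+:27] = (word>>5) & 0x7ffffff = 30826227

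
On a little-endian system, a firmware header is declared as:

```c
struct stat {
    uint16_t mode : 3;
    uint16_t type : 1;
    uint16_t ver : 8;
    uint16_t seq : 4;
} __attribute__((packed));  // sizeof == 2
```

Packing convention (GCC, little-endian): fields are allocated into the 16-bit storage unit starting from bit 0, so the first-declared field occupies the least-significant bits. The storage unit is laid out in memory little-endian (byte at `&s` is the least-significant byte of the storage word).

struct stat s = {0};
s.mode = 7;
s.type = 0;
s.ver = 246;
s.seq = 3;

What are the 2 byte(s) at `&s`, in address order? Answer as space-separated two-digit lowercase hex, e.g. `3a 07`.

[0+:3] mode=7 & 0x7 = 0x7; word=0x0007
[3+:1] type=0 & 0x1 = 0x0; word=0x0007
[4+:8] ver=246 & 0xff = 0xf6; word=0x0f67
[12+:4] seq=3 & 0xf = 0x3; word=0x3f67
word = 0x3f67 → little-endian bytes:
  [0]=0x67  [1]=0x3f

67 3f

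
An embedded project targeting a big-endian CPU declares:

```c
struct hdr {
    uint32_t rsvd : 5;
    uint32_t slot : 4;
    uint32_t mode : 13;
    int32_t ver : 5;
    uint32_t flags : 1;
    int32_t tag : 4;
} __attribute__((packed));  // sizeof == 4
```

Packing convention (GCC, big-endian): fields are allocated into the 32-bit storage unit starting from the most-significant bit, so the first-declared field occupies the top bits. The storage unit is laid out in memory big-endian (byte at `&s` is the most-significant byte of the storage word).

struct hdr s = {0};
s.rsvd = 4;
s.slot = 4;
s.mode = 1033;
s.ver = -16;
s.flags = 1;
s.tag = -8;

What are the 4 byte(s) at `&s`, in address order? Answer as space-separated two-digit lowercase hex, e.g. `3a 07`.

22 10 26 18

rsvd:5 = 4 → 0x4 << 27 → word 0x20000000
slot:4 = 4 → 0x4 << 23 → word 0x22000000
mode:13 = 1033 → 0x409 << 10 → word 0x22102400
ver:5 = -16 → 0x10 << 5 → word 0x22102600
flags:1 = 1 → 0x1 << 4 → word 0x22102610
tag:4 = -8 → 0x8 << 0 → word 0x22102618
word = 0x22102618 → big-endian bytes:
  [0]=0x22  [1]=0x10  [2]=0x26  [3]=0x18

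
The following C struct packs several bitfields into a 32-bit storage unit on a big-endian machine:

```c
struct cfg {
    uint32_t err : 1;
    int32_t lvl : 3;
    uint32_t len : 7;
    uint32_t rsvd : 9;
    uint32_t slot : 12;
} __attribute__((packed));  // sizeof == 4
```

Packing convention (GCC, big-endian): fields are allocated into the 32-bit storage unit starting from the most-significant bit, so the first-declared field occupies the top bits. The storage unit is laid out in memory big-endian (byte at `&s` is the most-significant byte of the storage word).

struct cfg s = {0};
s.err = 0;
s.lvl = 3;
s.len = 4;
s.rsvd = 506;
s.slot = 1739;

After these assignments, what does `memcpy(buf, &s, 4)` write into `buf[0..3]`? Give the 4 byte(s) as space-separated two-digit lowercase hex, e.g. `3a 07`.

err:1 = 0 → 0x0 << 31 → word 0x00000000
lvl:3 = 3 → 0x3 << 28 → word 0x30000000
len:7 = 4 → 0x4 << 21 → word 0x30800000
rsvd:9 = 506 → 0x1fa << 12 → word 0x309fa000
slot:12 = 1739 → 0x6cb << 0 → word 0x309fa6cb
word = 0x309fa6cb → big-endian bytes:
  [0]=0x30  [1]=0x9f  [2]=0xa6  [3]=0xcb

30 9f a6 cb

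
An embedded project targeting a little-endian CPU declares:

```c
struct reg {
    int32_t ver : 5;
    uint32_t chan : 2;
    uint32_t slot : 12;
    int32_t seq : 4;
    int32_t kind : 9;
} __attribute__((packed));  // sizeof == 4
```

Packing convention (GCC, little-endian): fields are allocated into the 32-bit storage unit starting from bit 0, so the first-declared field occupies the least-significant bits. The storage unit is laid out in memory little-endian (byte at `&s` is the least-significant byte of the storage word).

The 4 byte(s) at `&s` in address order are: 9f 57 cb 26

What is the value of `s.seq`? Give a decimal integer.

-7

[0]=0x9f [1]=0x57 [2]=0xcb [3]=0x26 (little-endian) → word 0x26cb579f
ver:5 @ bit 0 → (0x26cb579f>>0)&0x1f = 0x1f
chan:2 @ bit 5 → (0x26cb579f>>5)&0x3 = 0x0
slot:12 @ bit 7 → (0x26cb579f>>7)&0xfff = 0x6af
seq:4 @ bit 19 → (0x26cb579f>>19)&0xf = 0x9  ←
kind:9 @ bit 23 → (0x26cb579f>>23)&0x1ff = 0x4d
seq signed 4b, MSB=1: 9 - 16 = -7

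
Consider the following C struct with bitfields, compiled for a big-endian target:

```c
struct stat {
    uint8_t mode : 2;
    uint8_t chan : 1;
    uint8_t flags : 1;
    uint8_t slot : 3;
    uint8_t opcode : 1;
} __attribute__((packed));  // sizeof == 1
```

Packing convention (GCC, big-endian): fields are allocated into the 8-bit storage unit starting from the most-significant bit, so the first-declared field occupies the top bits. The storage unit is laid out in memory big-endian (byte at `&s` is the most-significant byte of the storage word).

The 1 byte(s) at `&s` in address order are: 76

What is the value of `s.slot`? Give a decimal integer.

3

[0]=0x76 (big-endian) → word 0x76
mode [6+:2] = (word>>6) & 0x3 = 1
chan [5+:1] = (word>>5) & 0x1 = 1
flags [4+:1] = (word>>4) & 0x1 = 1
slot [1+:3] = (word>>1) & 0x7 = 3  ←
opcode [0+:1] = (word>>0) & 0x1 = 0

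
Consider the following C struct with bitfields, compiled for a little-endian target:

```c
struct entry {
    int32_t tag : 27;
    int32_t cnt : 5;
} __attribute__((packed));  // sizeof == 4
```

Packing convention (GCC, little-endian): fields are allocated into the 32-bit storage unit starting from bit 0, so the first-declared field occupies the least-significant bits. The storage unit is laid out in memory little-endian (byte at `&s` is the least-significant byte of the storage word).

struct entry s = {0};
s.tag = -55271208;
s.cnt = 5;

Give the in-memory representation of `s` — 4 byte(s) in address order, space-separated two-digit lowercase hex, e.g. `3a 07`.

tag:27 = -55271208 → 0x4b4a0d8 << 0 → word 0x04b4a0d8
cnt:5 = 5 → 0x5 << 27 → word 0x2cb4a0d8
word = 0x2cb4a0d8 → little-endian bytes:
  [0]=0xd8  [1]=0xa0  [2]=0xb4  [3]=0x2c

d8 a0 b4 2c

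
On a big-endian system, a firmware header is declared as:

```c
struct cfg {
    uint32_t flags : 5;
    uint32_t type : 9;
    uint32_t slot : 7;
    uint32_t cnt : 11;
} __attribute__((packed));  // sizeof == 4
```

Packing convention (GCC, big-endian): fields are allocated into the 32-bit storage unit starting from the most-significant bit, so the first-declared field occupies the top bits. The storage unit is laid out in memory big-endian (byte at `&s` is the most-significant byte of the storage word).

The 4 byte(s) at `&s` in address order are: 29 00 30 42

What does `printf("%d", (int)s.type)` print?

64

[0]=0x29 [1]=0x00 [2]=0x30 [3]=0x42 (big-endian) → word 0x29003042
flags [27+:5] = (word>>27) & 0x1f = 5
type [18+:9] = (word>>18) & 0x1ff = 64  ←
slot [11+:7] = (word>>11) & 0x7f = 6
cnt [0+:11] = (word>>0) & 0x7ff = 66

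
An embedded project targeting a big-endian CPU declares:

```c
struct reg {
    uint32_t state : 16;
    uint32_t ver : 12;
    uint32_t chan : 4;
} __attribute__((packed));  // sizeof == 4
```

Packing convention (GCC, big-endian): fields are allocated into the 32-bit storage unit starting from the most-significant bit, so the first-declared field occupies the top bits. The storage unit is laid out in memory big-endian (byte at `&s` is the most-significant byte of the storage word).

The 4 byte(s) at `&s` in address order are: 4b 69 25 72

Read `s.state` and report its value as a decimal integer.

19305

[0]=0x4b [1]=0x69 [2]=0x25 [3]=0x72 (big-endian) → word 0x4b692572
state:16 @ bit 16 → (0x4b692572>>16)&0xffff = 0x4b69  ←
ver:12 @ bit 4 → (0x4b692572>>4)&0xfff = 0x257
chan:4 @ bit 0 → (0x4b692572>>0)&0xf = 0x2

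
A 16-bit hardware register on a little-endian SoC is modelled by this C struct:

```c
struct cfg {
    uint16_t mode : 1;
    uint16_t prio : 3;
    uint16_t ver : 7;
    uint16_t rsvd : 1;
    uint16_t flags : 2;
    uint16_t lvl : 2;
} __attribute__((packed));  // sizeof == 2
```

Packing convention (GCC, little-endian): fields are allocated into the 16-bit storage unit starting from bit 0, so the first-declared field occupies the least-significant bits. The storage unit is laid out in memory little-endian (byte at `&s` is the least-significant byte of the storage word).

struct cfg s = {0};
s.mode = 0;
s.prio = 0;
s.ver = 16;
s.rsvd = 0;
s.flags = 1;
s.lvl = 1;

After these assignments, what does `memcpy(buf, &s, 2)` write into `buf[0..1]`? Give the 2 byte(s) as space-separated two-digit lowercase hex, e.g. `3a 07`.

mode:1 = 0 → 0x0 << 0 → word 0x0000
prio:3 = 0 → 0x0 << 1 → word 0x0000
ver:7 = 16 → 0x10 << 4 → word 0x0100
rsvd:1 = 0 → 0x0 << 11 → word 0x0100
flags:2 = 1 → 0x1 << 12 → word 0x1100
lvl:2 = 1 → 0x1 << 14 → word 0x5100
word = 0x5100 → little-endian bytes:
  [0]=0x00  [1]=0x51

00 51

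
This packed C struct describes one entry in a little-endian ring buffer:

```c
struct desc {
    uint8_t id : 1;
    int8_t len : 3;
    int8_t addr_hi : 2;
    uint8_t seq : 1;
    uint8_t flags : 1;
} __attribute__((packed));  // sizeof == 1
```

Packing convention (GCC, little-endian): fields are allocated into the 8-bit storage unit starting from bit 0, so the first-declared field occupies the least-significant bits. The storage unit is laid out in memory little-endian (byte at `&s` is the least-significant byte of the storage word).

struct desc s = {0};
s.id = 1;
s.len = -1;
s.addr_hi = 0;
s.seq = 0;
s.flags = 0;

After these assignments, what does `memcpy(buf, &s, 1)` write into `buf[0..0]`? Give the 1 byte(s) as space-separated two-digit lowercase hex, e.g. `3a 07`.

0f

id (1b) val=1 bits=0x1 at bit 0: 0x01
len (3b) val=-1 bits=0x7 at bit 1: 0x0f
addr_hi (2b) val=0 bits=0x0 at bit 4: 0x0f
seq (1b) val=0 bits=0x0 at bit 6: 0x0f
flags (1b) val=0 bits=0x0 at bit 7: 0x0f
word = 0x0f → little-endian bytes:
  [0]=0x0f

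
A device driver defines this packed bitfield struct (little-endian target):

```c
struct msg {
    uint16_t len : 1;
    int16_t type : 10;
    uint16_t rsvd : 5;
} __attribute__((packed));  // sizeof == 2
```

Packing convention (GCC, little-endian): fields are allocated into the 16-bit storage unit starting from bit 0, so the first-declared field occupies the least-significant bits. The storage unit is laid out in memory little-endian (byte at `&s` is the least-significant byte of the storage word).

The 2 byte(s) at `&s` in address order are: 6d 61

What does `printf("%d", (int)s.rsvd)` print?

[0]=0x6d [1]=0x61 (little-endian) → word 0x616d
len [0+:1] = (word>>0) & 0x1 = 1
type [1+:10] = (word>>1) & 0x3ff = 182
rsvd [11+:5] = (word>>11) & 0x1f = 12  ←

12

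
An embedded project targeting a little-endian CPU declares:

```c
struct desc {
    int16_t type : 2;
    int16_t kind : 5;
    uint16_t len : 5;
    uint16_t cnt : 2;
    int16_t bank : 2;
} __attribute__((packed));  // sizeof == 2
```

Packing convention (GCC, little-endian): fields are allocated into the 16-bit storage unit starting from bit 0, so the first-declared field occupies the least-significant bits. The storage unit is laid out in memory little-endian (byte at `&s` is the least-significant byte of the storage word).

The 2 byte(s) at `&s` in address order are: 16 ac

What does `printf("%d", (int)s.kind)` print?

5

[0]=0x16 [1]=0xac (little-endian) → word 0xac16
type:2 @ bit 0 → (0xac16>>0)&0x3 = 0x2
kind:5 @ bit 2 → (0xac16>>2)&0x1f = 0x5  ←
len:5 @ bit 7 → (0xac16>>7)&0x1f = 0x18
cnt:2 @ bit 12 → (0xac16>>12)&0x3 = 0x2
bank:2 @ bit 14 → (0xac16>>14)&0x3 = 0x2
kind signed 5b, MSB=0: value = 5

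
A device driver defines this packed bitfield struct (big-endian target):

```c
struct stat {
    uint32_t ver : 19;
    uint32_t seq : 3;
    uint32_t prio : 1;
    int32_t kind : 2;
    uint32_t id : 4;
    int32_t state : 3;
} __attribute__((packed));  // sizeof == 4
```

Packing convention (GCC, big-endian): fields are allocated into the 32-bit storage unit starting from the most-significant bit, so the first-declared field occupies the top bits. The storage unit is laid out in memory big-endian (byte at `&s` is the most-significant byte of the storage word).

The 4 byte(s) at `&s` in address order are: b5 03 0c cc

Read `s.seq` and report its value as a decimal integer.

[0]=0xb5 [1]=0x03 [2]=0x0c [3]=0xcc (big-endian) → word 0xb5030ccc
ver [13+:19] = (word>>13) & 0x7ffff = 370712
seq [10+:3] = (word>>10) & 0x7 = 3  ←
prio [9+:1] = (word>>9) & 0x1 = 0
kind [7+:2] = (word>>7) & 0x3 = 1
id [3+:4] = (word>>3) & 0xf = 9
state [0+:3] = (word>>0) & 0x7 = 4

3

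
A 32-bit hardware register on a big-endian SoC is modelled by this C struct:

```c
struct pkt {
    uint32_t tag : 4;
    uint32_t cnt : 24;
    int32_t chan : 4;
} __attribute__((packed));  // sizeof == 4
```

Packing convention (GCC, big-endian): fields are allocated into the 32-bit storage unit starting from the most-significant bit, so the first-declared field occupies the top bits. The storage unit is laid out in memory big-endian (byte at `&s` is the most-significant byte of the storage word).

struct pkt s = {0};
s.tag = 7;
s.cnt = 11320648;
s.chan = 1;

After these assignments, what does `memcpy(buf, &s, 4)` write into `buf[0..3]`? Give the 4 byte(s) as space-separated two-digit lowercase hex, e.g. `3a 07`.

tag (4b) val=7 bits=0x7 at bit 28: 0x70000000
cnt (24b) val=11320648 bits=0xacbd48 at bit 4: 0x7acbd480
chan (4b) val=1 bits=0x1 at bit 0: 0x7acbd481
word = 0x7acbd481 → big-endian bytes:
  [0]=0x7a  [1]=0xcb  [2]=0xd4  [3]=0x81

7a cb d4 81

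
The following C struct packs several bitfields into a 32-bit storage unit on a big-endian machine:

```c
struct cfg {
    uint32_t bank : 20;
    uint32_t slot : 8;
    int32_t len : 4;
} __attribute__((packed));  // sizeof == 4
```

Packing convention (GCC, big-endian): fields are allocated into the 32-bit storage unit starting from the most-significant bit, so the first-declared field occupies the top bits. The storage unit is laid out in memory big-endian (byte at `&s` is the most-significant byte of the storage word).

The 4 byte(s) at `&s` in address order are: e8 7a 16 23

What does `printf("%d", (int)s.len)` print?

3

[0]=0xe8 [1]=0x7a [2]=0x16 [3]=0x23 (big-endian) → word 0xe87a1623
bank:20 @ bit 12 → (0xe87a1623>>12)&0xfffff = 0xe87a1
slot:8 @ bit 4 → (0xe87a1623>>4)&0xff = 0x62
len:4 @ bit 0 → (0xe87a1623>>0)&0xf = 0x3  ←
len signed 4b, MSB=0: value = 3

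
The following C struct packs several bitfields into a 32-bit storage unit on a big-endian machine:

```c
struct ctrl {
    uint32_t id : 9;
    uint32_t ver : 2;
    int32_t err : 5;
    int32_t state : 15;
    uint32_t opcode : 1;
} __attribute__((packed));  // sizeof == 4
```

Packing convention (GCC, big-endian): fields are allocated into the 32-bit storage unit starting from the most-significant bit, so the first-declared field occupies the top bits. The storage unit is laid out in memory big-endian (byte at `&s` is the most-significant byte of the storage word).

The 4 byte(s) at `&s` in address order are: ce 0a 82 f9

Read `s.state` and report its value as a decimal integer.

-16004

[0]=0xce [1]=0x0a [2]=0x82 [3]=0xf9 (big-endian) → word 0xce0a82f9
id [23+:9] = (word>>23) & 0x1ff = 412
ver [21+:2] = (word>>21) & 0x3 = 0
err [16+:5] = (word>>16) & 0x1f = 10
state [1+:15] = (word>>1) & 0x7fff = 16764  ←
opcode [0+:1] = (word>>0) & 0x1 = 1
state signed 15b, MSB=1: 16764 - 32768 = -16004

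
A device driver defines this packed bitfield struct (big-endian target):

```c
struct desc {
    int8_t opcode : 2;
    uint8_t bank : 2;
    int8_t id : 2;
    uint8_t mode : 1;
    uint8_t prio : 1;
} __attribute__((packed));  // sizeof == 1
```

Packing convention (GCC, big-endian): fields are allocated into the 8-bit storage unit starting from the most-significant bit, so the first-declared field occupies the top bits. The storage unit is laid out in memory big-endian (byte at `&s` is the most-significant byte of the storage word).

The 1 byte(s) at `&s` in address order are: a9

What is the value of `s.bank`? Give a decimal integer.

2

[0]=0xa9 (big-endian) → word 0xa9
opcode [6+:2] = (word>>6) & 0x3 = 2
bank [4+:2] = (word>>4) & 0x3 = 2  ←
id [2+:2] = (word>>2) & 0x3 = 2
mode [1+:1] = (word>>1) & 0x1 = 0
prio [0+:1] = (word>>0) & 0x1 = 1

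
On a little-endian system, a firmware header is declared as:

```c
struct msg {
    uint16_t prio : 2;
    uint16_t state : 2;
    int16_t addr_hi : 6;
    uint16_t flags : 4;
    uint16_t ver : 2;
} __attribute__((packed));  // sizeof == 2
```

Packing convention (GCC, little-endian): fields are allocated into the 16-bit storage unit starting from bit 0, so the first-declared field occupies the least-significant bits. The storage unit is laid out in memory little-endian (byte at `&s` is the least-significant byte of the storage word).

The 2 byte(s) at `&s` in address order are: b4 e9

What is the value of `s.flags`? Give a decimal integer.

10

[0]=0xb4 [1]=0xe9 (little-endian) → word 0xe9b4
prio [0+:2] = (word>>0) & 0x3 = 0
state [2+:2] = (word>>2) & 0x3 = 1
addr_hi [4+:6] = (word>>4) & 0x3f = 27
flags [10+:4] = (word>>10) & 0xf = 10  ←
ver [14+:2] = (word>>14) & 0x3 = 3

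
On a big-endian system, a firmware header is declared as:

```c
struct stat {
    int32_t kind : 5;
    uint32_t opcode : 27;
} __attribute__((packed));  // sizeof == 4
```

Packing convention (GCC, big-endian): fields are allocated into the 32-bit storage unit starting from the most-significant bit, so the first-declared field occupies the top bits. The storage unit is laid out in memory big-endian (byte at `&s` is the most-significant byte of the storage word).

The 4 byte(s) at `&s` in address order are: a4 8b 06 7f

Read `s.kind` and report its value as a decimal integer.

-12

[0]=0xa4 [1]=0x8b [2]=0x06 [3]=0x7f (big-endian) → word 0xa48b067f
kind:5 @ bit 27 → (0xa48b067f>>27)&0x1f = 0x14  ←
opcode:27 @ bit 0 → (0xa48b067f>>0)&0x7ffffff = 0x48b067f
kind signed 5b, MSB=1: 20 - 32 = -12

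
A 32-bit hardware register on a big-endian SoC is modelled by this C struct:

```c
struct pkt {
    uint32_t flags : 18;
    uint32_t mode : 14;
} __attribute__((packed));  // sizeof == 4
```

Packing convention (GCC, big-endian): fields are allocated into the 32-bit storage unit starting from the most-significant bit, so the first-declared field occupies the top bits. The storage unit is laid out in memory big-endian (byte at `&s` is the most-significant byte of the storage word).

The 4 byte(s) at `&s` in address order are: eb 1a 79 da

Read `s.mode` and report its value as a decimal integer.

14810

[0]=0xeb [1]=0x1a [2]=0x79 [3]=0xda (big-endian) → word 0xeb1a79da
flags [14+:18] = (word>>14) & 0x3ffff = 240745
mode [0+:14] = (word>>0) & 0x3fff = 14810  ←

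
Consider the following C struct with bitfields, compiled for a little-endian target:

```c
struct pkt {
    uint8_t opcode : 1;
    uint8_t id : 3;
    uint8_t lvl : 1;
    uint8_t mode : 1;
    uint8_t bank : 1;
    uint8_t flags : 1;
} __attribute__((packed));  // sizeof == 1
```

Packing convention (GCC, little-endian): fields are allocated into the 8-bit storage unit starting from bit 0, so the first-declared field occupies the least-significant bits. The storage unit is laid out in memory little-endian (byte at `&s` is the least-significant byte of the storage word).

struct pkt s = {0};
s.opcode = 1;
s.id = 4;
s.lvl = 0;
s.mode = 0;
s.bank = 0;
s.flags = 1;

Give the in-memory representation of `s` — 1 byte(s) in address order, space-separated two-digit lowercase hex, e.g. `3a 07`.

89

opcode (1b) val=1 bits=0x1 at bit 0: 0x01
id (3b) val=4 bits=0x4 at bit 1: 0x09
lvl (1b) val=0 bits=0x0 at bit 4: 0x09
mode (1b) val=0 bits=0x0 at bit 5: 0x09
bank (1b) val=0 bits=0x0 at bit 6: 0x09
flags (1b) val=1 bits=0x1 at bit 7: 0x89
word = 0x89 → little-endian bytes:
  [0]=0x89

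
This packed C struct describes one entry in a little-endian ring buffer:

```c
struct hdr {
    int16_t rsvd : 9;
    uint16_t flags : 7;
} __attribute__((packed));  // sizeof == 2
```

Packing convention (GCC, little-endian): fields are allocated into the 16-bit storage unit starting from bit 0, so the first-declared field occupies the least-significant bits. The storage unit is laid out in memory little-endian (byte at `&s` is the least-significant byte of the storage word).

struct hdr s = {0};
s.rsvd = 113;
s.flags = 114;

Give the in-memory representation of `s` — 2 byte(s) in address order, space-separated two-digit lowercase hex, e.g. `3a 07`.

71 e4

rsvd (9b) val=113 bits=0x71 at bit 0: 0x0071
flags (7b) val=114 bits=0x72 at bit 9: 0xe471
word = 0xe471 → little-endian bytes:
  [0]=0x71  [1]=0xe4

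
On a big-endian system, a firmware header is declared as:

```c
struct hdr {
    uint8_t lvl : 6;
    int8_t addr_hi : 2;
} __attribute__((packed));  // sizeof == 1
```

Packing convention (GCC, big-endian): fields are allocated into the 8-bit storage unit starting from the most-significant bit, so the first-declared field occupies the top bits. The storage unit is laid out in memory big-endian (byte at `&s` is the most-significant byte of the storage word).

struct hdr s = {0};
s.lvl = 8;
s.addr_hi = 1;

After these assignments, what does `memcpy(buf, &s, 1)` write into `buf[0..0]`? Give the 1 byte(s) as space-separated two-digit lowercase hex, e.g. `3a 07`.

21

lvl:6 = 8 → 0x8 << 2 → word 0x20
addr_hi:2 = 1 → 0x1 << 0 → word 0x21
word = 0x21 → big-endian bytes:
  [0]=0x21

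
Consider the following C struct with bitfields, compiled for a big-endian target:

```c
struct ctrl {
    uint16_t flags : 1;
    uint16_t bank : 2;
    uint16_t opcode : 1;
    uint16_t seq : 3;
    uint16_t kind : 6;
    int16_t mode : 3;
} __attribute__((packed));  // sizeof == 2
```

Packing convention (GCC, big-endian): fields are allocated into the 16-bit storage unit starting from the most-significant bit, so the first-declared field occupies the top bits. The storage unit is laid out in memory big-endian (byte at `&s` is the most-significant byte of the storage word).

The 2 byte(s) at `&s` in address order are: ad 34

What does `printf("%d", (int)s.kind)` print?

[0]=0xad [1]=0x34 (big-endian) → word 0xad34
flags:1 @ bit 15 → (0xad34>>15)&0x1 = 0x1
bank:2 @ bit 13 → (0xad34>>13)&0x3 = 0x1
opcode:1 @ bit 12 → (0xad34>>12)&0x1 = 0x0
seq:3 @ bit 9 → (0xad34>>9)&0x7 = 0x6
kind:6 @ bit 3 → (0xad34>>3)&0x3f = 0x26  ←
mode:3 @ bit 0 → (0xad34>>0)&0x7 = 0x4

38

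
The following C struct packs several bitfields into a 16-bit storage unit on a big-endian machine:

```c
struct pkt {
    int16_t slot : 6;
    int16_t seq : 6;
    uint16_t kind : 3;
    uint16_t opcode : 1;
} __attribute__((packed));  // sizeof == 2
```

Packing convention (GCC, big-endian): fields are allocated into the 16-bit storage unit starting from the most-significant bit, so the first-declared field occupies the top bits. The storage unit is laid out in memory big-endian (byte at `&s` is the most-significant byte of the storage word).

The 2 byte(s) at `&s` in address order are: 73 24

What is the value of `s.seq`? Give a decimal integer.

-14

[0]=0x73 [1]=0x24 (big-endian) → word 0x7324
slot:6 @ bit 10 → (0x7324>>10)&0x3f = 0x1c
seq:6 @ bit 4 → (0x7324>>4)&0x3f = 0x32  ←
kind:3 @ bit 1 → (0x7324>>1)&0x7 = 0x2
opcode:1 @ bit 0 → (0x7324>>0)&0x1 = 0x0
seq signed 6b, MSB=1: 50 - 64 = -14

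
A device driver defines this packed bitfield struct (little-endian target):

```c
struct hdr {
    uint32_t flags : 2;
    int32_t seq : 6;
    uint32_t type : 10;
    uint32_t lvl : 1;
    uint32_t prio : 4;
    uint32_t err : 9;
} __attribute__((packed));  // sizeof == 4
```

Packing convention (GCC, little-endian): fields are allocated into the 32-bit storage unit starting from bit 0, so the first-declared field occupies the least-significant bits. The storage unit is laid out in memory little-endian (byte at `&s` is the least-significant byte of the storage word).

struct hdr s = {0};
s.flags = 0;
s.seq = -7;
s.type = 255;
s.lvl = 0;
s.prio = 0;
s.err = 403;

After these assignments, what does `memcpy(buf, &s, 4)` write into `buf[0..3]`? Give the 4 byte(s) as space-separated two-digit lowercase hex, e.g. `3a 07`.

flags (2b) val=0 bits=0x0 at bit 0: 0x00000000
seq (6b) val=-7 bits=0x39 at bit 2: 0x000000e4
type (10b) val=255 bits=0xff at bit 8: 0x0000ffe4
lvl (1b) val=0 bits=0x0 at bit 18: 0x0000ffe4
prio (4b) val=0 bits=0x0 at bit 19: 0x0000ffe4
err (9b) val=403 bits=0x193 at bit 23: 0xc980ffe4
word = 0xc980ffe4 → little-endian bytes:
  [0]=0xe4  [1]=0xff  [2]=0x80  [3]=0xc9

e4 ff 80 c9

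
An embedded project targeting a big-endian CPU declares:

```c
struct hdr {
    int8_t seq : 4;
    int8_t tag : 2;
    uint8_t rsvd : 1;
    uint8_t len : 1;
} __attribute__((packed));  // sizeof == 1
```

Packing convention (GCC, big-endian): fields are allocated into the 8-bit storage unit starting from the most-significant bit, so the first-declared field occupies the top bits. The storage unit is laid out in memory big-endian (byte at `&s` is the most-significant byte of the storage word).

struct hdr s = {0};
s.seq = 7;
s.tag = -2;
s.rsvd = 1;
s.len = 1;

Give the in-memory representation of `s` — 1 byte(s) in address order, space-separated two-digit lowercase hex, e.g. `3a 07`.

7b

seq:4 = 7 → 0x7 << 4 → word 0x70
tag:2 = -2 → 0x2 << 2 → word 0x78
rsvd:1 = 1 → 0x1 << 1 → word 0x7a
len:1 = 1 → 0x1 << 0 → word 0x7b
word = 0x7b → big-endian bytes:
  [0]=0x7b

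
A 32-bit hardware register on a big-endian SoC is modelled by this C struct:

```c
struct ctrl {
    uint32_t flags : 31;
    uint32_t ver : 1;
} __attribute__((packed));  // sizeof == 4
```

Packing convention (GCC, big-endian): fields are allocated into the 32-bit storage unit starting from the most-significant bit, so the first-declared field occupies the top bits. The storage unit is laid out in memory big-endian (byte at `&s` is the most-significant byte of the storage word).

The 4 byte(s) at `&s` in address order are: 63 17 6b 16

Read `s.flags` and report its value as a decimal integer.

[0]=0x63 [1]=0x17 [2]=0x6b [3]=0x16 (big-endian) → word 0x63176b16
flags:31 @ bit 1 → (0x63176b16>>1)&0x7fffffff = 0x318bb58b  ←
ver:1 @ bit 0 → (0x63176b16>>0)&0x1 = 0x0

831239563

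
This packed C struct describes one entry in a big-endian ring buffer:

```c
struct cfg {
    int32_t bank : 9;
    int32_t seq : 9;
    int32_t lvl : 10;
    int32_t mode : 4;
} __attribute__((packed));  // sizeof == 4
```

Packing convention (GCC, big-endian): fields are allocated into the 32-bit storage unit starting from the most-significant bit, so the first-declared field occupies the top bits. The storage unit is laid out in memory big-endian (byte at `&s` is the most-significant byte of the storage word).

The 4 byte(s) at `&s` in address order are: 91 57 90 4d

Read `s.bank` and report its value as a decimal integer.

[0]=0x91 [1]=0x57 [2]=0x90 [3]=0x4d (big-endian) → word 0x9157904d
bank:9 @ bit 23 → (0x9157904d>>23)&0x1ff = 0x122  ←
seq:9 @ bit 14 → (0x9157904d>>14)&0x1ff = 0x15e
lvl:10 @ bit 4 → (0x9157904d>>4)&0x3ff = 0x104
mode:4 @ bit 0 → (0x9157904d>>0)&0xf = 0xd
bank signed 9b, MSB=1: 290 - 512 = -222

-222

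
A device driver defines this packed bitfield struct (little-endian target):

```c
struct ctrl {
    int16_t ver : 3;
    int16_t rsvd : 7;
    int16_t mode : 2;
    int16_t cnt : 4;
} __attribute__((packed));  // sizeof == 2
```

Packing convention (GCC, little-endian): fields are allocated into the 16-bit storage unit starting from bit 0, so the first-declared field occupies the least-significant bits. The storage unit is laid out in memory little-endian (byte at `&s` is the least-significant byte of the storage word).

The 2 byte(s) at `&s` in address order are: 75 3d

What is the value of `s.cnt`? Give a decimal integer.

3

[0]=0x75 [1]=0x3d (little-endian) → word 0x3d75
ver [0+:3] = (word>>0) & 0x7 = 5
rsvd [3+:7] = (word>>3) & 0x7f = 46
mode [10+:2] = (word>>10) & 0x3 = 3
cnt [12+:4] = (word>>12) & 0xf = 3  ←
cnt signed 4b, MSB=0: value = 3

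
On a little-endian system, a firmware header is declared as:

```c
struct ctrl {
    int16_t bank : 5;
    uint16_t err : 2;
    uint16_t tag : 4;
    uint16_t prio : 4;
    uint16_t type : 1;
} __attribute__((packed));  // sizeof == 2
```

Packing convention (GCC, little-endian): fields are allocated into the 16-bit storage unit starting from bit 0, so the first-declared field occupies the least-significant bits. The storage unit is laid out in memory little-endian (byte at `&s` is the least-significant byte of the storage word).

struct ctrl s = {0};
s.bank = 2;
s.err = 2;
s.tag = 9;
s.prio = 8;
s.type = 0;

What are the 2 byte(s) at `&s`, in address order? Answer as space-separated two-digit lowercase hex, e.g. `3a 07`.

[0+:5] bank=2 & 0x1f = 0x2; word=0x0002
[5+:2] err=2 & 0x3 = 0x2; word=0x0042
[7+:4] tag=9 & 0xf = 0x9; word=0x04c2
[11+:4] prio=8 & 0xf = 0x8; word=0x44c2
[15+:1] type=0 & 0x1 = 0x0; word=0x44c2
word = 0x44c2 → little-endian bytes:
  [0]=0xc2  [1]=0x44

c2 44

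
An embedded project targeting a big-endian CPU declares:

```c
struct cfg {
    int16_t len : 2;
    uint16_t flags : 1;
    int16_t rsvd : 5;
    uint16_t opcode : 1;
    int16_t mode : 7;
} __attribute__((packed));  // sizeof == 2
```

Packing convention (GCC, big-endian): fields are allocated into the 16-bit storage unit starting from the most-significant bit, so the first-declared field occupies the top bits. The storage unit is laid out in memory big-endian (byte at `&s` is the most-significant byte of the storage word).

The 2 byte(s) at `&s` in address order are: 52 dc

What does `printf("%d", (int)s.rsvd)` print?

-14

[0]=0x52 [1]=0xdc (big-endian) → word 0x52dc
len [14+:2] = (word>>14) & 0x3 = 1
flags [13+:1] = (word>>13) & 0x1 = 0
rsvd [8+:5] = (word>>8) & 0x1f = 18  ←
opcode [7+:1] = (word>>7) & 0x1 = 1
mode [0+:7] = (word>>0) & 0x7f = 92
rsvd signed 5b, MSB=1: 18 - 32 = -14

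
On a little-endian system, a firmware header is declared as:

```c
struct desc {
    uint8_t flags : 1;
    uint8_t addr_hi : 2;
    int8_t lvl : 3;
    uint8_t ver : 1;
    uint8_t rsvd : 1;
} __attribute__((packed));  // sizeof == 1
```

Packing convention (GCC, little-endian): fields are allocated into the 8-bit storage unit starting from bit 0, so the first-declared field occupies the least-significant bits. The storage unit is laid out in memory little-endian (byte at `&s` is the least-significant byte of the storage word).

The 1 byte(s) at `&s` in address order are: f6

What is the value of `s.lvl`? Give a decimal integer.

-2

[0]=0xf6 (little-endian) → word 0xf6
flags [0+:1] = (word>>0) & 0x1 = 0
addr_hi [1+:2] = (word>>1) & 0x3 = 3
lvl [3+:3] = (word>>3) & 0x7 = 6  ←
ver [6+:1] = (word>>6) & 0x1 = 1
rsvd [7+:1] = (word>>7) & 0x1 = 1
lvl signed 3b, MSB=1: 6 - 8 = -2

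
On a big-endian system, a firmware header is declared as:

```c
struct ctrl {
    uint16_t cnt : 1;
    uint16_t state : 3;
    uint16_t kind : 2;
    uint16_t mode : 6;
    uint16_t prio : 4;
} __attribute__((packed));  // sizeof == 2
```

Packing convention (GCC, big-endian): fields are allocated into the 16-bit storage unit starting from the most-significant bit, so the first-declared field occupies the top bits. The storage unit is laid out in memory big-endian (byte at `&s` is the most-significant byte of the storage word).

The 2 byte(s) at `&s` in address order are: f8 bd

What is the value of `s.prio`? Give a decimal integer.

13

[0]=0xf8 [1]=0xbd (big-endian) → word 0xf8bd
cnt:1 @ bit 15 → (0xf8bd>>15)&0x1 = 0x1
state:3 @ bit 12 → (0xf8bd>>12)&0x7 = 0x7
kind:2 @ bit 10 → (0xf8bd>>10)&0x3 = 0x2
mode:6 @ bit 4 → (0xf8bd>>4)&0x3f = 0xb
prio:4 @ bit 0 → (0xf8bd>>0)&0xf = 0xd  ←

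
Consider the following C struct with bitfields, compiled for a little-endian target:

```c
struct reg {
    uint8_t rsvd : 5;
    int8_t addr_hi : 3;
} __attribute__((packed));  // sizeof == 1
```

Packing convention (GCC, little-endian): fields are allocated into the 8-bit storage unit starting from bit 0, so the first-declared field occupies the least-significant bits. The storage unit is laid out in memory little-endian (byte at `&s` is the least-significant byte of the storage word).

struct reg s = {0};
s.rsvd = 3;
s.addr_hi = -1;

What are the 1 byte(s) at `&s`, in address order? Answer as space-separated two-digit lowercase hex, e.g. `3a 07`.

rsvd:5 = 3 → 0x3 << 0 → word 0x03
addr_hi:3 = -1 → 0x7 << 5 → word 0xe3
word = 0xe3 → little-endian bytes:
  [0]=0xe3

e3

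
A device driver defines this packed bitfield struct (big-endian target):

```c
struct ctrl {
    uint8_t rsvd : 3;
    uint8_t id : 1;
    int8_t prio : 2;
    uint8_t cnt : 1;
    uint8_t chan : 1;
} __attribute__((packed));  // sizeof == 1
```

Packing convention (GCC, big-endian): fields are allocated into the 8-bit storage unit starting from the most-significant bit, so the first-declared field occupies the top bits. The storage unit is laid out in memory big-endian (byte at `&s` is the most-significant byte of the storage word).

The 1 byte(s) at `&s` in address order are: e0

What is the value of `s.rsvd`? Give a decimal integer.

[0]=0xe0 (big-endian) → word 0xe0
rsvd:3 @ bit 5 → (0xe0>>5)&0x7 = 0x7  ←
id:1 @ bit 4 → (0xe0>>4)&0x1 = 0x0
prio:2 @ bit 2 → (0xe0>>2)&0x3 = 0x0
cnt:1 @ bit 1 → (0xe0>>1)&0x1 = 0x0
chan:1 @ bit 0 → (0xe0>>0)&0x1 = 0x0

7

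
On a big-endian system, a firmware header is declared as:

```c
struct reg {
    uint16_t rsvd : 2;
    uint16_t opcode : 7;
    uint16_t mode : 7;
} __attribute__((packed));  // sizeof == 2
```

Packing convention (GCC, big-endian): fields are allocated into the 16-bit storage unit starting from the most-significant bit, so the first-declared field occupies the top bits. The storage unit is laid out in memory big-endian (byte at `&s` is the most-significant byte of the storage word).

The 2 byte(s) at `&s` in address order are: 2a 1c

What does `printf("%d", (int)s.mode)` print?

28

[0]=0x2a [1]=0x1c (big-endian) → word 0x2a1c
rsvd:2 @ bit 14 → (0x2a1c>>14)&0x3 = 0x0
opcode:7 @ bit 7 → (0x2a1c>>7)&0x7f = 0x54
mode:7 @ bit 0 → (0x2a1c>>0)&0x7f = 0x1c  ←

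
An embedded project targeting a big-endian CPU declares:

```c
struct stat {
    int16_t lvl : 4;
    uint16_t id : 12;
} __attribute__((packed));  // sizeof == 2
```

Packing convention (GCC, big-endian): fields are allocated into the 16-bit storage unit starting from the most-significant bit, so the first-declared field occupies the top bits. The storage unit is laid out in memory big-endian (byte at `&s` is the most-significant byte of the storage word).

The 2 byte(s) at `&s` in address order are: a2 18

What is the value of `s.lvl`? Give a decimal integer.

-6

[0]=0xa2 [1]=0x18 (big-endian) → word 0xa218
lvl [12+:4] = (word>>12) & 0xf = 10  ←
id [0+:12] = (word>>0) & 0xfff = 536
lvl signed 4b, MSB=1: 10 - 16 = -6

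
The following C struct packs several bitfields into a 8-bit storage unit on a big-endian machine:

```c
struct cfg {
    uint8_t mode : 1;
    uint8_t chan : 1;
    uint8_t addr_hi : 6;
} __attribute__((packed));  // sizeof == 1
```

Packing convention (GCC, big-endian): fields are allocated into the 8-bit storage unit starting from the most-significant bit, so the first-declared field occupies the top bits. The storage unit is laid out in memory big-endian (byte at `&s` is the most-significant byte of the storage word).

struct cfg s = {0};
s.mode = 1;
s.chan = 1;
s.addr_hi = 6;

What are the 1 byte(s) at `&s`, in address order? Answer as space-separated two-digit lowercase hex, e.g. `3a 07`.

c6

[7+:1] mode=1 & 0x1 = 0x1; word=0x80
[6+:1] chan=1 & 0x1 = 0x1; word=0xc0
[0+:6] addr_hi=6 & 0x3f = 0x6; word=0xc6
word = 0xc6 → big-endian bytes:
  [0]=0xc6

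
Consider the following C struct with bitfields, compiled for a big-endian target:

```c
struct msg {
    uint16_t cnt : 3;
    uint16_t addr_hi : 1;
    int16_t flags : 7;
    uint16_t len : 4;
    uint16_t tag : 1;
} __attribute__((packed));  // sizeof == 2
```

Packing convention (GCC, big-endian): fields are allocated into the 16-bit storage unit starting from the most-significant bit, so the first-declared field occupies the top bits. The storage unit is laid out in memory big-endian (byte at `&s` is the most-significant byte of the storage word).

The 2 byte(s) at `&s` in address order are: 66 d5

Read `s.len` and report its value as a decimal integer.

[0]=0x66 [1]=0xd5 (big-endian) → word 0x66d5
cnt:3 @ bit 13 → (0x66d5>>13)&0x7 = 0x3
addr_hi:1 @ bit 12 → (0x66d5>>12)&0x1 = 0x0
flags:7 @ bit 5 → (0x66d5>>5)&0x7f = 0x36
len:4 @ bit 1 → (0x66d5>>1)&0xf = 0xa  ←
tag:1 @ bit 0 → (0x66d5>>0)&0x1 = 0x1

10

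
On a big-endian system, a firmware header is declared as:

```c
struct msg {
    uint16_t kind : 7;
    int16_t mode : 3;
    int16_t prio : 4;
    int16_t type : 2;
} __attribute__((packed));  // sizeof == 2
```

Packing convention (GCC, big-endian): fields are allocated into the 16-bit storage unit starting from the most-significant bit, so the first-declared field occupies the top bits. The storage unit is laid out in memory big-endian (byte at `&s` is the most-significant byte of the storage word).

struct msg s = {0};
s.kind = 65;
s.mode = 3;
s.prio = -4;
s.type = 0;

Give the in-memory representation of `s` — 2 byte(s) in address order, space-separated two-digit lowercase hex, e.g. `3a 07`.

82 f0

[9+:7] kind=65 & 0x7f = 0x41; word=0x8200
[6+:3] mode=3 & 0x7 = 0x3; word=0x82c0
[2+:4] prio=-4 & 0xf = 0xc; word=0x82f0
[0+:2] type=0 & 0x3 = 0x0; word=0x82f0
word = 0x82f0 → big-endian bytes:
  [0]=0x82  [1]=0xf0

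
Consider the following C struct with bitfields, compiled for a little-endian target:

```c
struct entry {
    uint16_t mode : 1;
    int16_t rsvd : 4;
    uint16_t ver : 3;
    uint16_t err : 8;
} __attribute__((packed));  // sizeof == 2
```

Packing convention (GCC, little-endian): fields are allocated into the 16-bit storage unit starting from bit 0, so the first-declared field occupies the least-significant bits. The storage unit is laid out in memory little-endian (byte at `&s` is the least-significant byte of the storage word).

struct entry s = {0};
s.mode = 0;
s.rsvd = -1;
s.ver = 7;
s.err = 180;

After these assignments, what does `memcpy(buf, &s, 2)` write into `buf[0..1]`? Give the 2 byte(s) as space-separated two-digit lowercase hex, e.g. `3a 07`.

mode:1 = 0 → 0x0 << 0 → word 0x0000
rsvd:4 = -1 → 0xf << 1 → word 0x001e
ver:3 = 7 → 0x7 << 5 → word 0x00fe
err:8 = 180 → 0xb4 << 8 → word 0xb4fe
word = 0xb4fe → little-endian bytes:
  [0]=0xfe  [1]=0xb4

fe b4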